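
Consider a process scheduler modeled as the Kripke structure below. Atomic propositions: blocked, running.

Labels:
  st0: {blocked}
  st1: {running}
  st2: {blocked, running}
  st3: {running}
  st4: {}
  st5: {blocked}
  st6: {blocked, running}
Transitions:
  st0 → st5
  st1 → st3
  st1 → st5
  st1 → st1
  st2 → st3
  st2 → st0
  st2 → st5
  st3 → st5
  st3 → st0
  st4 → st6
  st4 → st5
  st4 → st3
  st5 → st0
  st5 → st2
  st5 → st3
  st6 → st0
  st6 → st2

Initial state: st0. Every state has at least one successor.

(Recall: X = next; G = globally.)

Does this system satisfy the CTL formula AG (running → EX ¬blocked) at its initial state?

States satisfying running → EX ¬blocked: {st0, st1, st2, st4, st5}.
States satisfying AG (running → EX ¬blocked): ∅.
st3 is reachable from st0 and violates running → EX ¬blocked, so AG fails at st0.
st0 ∉ Sat(AG (running → EX ¬blocked)).

Violated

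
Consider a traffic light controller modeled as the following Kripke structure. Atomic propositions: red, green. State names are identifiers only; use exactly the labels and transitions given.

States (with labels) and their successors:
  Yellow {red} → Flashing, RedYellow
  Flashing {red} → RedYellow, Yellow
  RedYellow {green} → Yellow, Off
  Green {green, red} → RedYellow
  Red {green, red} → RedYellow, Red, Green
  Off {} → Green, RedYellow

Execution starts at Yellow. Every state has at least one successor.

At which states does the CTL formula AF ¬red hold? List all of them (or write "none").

States satisfying ¬red: {RedYellow, Off}.
States satisfying AF ¬red: {RedYellow, Green, Off}.

{RedYellow, Green, Off}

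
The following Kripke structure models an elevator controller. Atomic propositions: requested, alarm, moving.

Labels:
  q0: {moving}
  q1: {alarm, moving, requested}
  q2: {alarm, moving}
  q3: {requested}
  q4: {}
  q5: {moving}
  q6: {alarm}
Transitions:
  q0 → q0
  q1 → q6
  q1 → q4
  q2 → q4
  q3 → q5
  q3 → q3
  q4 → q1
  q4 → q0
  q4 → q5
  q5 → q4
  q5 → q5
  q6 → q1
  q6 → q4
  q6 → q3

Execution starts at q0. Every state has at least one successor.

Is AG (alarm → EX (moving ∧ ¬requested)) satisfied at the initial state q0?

Satisfied

States satisfying alarm → EX (moving ∧ ¬requested): {q0, q3, q4, q5}.
States satisfying AG (alarm → EX (moving ∧ ¬requested)): {q0}.
Every state reachable from q0 satisfies alarm → EX (moving ∧ ¬requested).
q0 ∈ Sat(AG (alarm → EX (moving ∧ ¬requested))).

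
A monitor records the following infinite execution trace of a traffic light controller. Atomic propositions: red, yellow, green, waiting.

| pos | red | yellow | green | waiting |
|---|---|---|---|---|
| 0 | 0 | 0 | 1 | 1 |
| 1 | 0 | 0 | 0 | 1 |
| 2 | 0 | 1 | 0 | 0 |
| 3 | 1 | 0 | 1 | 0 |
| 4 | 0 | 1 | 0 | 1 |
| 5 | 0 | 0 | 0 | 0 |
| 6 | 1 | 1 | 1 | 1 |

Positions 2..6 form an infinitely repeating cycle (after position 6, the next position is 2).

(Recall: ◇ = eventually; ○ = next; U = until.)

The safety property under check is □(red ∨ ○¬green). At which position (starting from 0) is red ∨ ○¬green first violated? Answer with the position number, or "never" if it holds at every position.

2

Check red ∨ ○¬green at each position in order: 0 ✓, 1 ✓.
At position 2 the labels are {yellow} and the next position 3 has {green, red}, so red ∨ ○¬green is false there. This is the first violation.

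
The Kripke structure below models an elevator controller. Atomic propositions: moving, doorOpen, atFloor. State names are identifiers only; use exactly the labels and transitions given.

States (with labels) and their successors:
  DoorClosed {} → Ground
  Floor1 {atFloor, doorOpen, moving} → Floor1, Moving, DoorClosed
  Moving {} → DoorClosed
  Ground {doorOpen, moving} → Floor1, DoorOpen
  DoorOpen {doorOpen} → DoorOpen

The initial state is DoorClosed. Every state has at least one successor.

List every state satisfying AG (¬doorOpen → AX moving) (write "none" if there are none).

{DoorOpen}

States satisfying ¬doorOpen → AX moving: {DoorClosed, Floor1, Ground, DoorOpen}.
States satisfying AG (¬doorOpen → AX moving): {DoorOpen}.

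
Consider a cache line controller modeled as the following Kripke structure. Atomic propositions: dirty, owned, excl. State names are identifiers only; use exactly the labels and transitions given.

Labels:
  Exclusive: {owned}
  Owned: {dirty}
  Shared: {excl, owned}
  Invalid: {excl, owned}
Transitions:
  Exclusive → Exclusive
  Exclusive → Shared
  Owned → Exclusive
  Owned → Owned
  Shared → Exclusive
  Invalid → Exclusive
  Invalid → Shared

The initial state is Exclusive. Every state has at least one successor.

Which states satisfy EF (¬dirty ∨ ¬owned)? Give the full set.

{Exclusive, Owned, Shared, Invalid}

States satisfying ¬dirty ∨ ¬owned: {Exclusive, Owned, Shared, Invalid}.
States satisfying EF (¬dirty ∨ ¬owned): {Exclusive, Owned, Shared, Invalid}.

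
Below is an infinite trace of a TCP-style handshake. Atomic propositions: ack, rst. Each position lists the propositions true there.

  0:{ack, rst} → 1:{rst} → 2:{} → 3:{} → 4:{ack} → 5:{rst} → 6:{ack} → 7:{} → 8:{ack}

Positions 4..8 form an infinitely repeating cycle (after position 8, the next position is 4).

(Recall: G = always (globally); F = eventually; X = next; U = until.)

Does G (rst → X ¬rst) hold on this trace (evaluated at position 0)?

rst → X ¬rst must hold at every position from 0 onward. It fails at position 0, so G (rst → X ¬rst) is false.
Positions where rst holds: 0, 1, 5.
Check X ¬rst at each: 0→fails, 1→ok, 5→ok.

Does not hold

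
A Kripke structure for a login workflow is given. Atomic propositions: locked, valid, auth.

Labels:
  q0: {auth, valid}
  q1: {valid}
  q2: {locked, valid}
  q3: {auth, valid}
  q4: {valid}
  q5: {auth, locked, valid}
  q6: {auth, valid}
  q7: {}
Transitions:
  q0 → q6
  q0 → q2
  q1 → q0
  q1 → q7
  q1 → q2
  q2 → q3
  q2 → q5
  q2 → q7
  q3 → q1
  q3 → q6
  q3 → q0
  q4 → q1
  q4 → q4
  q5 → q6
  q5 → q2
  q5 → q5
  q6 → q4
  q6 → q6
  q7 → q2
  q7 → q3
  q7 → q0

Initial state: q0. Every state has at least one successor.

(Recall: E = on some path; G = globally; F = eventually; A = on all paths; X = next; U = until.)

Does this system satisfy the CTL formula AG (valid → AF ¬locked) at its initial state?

Violated

States satisfying valid → AF ¬locked: {q0, q1, q3, q4, q6, q7}.
States satisfying AG (valid → AF ¬locked): ∅.
q2 is reachable from q0 and violates valid → AF ¬locked, so AG fails at q0.
q0 ∉ Sat(AG (valid → AF ¬locked)).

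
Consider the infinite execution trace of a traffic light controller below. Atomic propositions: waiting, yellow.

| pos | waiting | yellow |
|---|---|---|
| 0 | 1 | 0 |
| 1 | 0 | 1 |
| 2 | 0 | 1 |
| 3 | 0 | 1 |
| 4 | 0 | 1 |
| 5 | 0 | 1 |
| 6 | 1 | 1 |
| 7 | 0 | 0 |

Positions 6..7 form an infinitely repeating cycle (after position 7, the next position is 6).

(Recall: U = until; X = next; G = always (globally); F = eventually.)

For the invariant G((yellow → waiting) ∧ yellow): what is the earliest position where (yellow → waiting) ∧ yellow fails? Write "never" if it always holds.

0

At position 0 the labels are {waiting}, so (yellow → waiting) ∧ yellow is false there. This is the first violation.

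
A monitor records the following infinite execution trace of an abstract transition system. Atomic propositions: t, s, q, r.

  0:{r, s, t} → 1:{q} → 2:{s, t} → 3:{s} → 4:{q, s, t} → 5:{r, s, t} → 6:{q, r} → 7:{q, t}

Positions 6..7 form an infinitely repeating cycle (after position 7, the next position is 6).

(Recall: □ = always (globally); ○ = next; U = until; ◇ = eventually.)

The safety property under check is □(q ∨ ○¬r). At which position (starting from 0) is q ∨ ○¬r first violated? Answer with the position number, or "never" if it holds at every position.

Check q ∨ ○¬r at each position in order: 0 ✓, 1 ✓, 2 ✓, 3 ✓, 4 ✓.
At position 5 the labels are {r, s, t} and the next position 6 has {q, r}, so q ∨ ○¬r is false there. This is the first violation.

5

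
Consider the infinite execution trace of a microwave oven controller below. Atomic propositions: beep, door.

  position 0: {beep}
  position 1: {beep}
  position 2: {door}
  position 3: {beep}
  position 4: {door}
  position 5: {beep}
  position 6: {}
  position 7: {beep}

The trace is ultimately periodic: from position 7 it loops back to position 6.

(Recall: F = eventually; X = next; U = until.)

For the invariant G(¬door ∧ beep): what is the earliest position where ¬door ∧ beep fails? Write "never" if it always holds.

Check ¬door ∧ beep at each position in order: 0 ✓, 1 ✓.
At position 2 the labels are {door}, so ¬door ∧ beep is false there. This is the first violation.

2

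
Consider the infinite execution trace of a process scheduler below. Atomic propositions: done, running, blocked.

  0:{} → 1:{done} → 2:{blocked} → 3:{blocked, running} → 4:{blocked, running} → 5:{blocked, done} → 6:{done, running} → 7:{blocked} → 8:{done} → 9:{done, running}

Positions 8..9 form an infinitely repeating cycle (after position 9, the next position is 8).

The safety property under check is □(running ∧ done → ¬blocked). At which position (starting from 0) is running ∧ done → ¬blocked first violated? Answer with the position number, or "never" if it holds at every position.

running ∧ done → ¬blocked holds at every position 0..9, and those are all the positions the trace ever visits, so the invariant □(running ∧ done → ¬blocked) is never violated.

never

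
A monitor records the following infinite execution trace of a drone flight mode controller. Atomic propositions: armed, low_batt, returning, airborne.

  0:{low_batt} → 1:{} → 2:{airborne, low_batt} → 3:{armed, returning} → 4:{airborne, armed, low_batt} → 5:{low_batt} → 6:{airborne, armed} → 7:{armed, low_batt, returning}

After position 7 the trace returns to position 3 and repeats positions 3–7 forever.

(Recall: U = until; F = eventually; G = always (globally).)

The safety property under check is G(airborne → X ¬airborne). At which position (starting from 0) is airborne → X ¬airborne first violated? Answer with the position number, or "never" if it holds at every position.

never

airborne → X ¬airborne holds at every position 0..7, and those are all the positions the trace ever visits, so the invariant G(airborne → X ¬airborne) is never violated.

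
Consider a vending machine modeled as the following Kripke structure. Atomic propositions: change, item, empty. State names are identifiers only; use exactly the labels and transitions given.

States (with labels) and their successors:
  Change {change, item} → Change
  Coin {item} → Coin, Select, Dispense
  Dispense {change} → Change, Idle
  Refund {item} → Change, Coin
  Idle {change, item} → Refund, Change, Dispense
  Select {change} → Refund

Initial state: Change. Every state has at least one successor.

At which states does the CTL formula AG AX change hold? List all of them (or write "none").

{Change}

States satisfying AX change: {Change, Dispense}.
States satisfying AG AX change: {Change}.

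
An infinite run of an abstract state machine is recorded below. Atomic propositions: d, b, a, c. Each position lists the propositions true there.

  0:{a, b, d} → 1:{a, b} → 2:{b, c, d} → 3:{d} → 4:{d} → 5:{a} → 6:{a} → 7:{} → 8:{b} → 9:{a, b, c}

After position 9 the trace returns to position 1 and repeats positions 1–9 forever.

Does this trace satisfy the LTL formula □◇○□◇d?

Holds

◇○□◇d holds at every position 0..9, and those are all positions ever visited, so □◇○□◇d holds.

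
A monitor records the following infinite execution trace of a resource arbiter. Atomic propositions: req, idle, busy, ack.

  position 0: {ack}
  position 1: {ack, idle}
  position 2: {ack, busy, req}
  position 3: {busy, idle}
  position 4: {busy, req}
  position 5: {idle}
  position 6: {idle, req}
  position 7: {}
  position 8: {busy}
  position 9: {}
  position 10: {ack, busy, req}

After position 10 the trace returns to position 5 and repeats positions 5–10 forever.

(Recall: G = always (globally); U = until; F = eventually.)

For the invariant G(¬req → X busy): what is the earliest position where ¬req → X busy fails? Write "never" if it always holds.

At position 0 the labels are {ack} and the next position 1 has {ack, idle}, so ¬req → X busy is false there. This is the first violation.

0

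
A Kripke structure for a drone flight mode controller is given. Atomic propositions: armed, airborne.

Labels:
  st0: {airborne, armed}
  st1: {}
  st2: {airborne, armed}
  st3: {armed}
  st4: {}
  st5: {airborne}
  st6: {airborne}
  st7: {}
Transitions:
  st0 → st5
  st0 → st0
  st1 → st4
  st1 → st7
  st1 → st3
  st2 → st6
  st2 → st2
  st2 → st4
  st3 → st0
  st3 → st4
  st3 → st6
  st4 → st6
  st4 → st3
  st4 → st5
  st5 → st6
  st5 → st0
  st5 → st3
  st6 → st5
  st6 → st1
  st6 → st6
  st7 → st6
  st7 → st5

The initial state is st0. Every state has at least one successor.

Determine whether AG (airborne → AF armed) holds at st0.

States satisfying airborne → AF armed: {st0, st1, st2, st3, st4, st7}.
States satisfying AG (airborne → AF armed): ∅.
st5 is reachable from st0 and violates airborne → AF armed, so AG fails at st0.
st0 ∉ Sat(AG (airborne → AF armed)).

No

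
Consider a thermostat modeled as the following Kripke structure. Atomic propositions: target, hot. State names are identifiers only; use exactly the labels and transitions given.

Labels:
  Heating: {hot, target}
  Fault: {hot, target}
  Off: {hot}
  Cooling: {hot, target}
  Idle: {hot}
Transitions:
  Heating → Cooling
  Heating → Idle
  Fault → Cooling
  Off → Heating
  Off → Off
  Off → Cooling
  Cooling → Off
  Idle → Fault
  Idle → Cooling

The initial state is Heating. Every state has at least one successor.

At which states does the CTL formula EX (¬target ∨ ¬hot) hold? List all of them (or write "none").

{Heating, Off, Cooling}

States satisfying ¬target ∨ ¬hot: {Off, Idle}.
States satisfying EX (¬target ∨ ¬hot): {Heating, Off, Cooling}.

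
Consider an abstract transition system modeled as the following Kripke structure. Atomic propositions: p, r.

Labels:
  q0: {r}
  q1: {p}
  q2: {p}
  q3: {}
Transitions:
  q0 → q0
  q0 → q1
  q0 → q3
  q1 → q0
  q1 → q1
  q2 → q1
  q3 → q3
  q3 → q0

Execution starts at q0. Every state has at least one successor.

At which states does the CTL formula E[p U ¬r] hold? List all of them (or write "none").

States satisfying p: {q1, q2}.
States satisfying ¬r: {q1, q2, q3}.
States satisfying E[p U ¬r]: {q1, q2, q3}.

{q1, q2, q3}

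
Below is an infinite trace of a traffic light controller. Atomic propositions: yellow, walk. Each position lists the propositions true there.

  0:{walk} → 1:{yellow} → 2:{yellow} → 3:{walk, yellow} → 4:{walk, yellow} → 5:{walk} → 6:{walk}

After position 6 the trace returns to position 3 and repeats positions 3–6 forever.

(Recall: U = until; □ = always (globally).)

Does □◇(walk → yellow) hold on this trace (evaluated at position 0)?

Holds

◇(walk → yellow) holds at every position 0..6, and those are all positions ever visited, so □◇(walk → yellow) holds.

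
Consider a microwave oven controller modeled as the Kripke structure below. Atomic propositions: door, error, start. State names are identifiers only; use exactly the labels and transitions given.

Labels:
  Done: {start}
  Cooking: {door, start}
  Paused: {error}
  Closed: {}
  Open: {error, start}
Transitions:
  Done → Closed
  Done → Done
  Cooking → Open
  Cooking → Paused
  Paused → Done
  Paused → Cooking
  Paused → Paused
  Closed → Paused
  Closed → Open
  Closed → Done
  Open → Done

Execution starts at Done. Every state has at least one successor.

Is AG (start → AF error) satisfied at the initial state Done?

Violated

States satisfying start → AF error: {Cooking, Paused, Closed, Open}.
States satisfying AG (start → AF error): ∅.
Done is reachable from Done and violates start → AF error, so AG fails at Done.
Done ∉ Sat(AG (start → AF error)).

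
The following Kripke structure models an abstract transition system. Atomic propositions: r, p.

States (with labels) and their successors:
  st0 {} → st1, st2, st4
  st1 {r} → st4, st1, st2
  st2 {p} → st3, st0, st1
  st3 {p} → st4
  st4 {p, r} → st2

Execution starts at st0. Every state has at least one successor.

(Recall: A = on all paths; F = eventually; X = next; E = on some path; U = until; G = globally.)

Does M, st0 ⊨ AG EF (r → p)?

Holds

States satisfying EF (r → p): {st0, st1, st2, st3, st4}.
States satisfying AG EF (r → p): {st0, st1, st2, st3, st4}.
Every state reachable from st0 satisfies EF (r → p).
st0 ∈ Sat(AG EF (r → p)).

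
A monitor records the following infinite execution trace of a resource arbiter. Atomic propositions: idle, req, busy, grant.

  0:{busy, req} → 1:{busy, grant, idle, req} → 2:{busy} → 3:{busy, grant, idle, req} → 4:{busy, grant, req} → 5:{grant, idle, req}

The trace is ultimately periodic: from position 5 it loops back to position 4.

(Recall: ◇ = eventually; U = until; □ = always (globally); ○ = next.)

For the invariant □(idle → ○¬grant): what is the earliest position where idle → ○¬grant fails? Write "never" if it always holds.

3

Check idle → ○¬grant at each position in order: 0 ✓, 1 ✓, 2 ✓.
At position 3 the labels are {busy, grant, idle, req} and the next position 4 has {busy, grant, req}, so idle → ○¬grant is false there. This is the first violation.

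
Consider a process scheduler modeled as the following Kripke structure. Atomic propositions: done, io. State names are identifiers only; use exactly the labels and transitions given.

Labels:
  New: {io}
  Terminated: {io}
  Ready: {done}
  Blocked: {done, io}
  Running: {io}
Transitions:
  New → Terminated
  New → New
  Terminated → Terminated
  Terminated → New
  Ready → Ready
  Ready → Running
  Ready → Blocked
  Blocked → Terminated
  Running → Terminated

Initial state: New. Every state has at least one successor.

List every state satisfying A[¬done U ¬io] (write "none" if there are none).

States satisfying ¬done: {New, Terminated, Running}.
States satisfying ¬io: {Ready}.
States satisfying A[¬done U ¬io]: {Ready}.

{Ready}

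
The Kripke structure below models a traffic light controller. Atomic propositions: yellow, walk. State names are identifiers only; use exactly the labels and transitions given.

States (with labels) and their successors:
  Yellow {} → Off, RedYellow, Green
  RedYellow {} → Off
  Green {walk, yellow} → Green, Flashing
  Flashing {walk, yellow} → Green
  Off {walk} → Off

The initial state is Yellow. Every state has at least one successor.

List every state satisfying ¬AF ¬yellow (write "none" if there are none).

{Green, Flashing}

States satisfying ¬yellow: {Yellow, RedYellow, Off}.
States satisfying AF ¬yellow: {Yellow, RedYellow, Off}.
States satisfying ¬AF ¬yellow: {Green, Flashing}.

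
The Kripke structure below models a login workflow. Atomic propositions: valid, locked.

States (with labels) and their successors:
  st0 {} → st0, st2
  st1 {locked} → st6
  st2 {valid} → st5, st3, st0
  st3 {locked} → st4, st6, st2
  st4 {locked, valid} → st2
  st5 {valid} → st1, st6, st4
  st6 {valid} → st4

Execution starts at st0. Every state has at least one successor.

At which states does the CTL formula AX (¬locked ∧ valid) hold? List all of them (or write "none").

States satisfying ¬locked ∧ valid: {st2, st5, st6}.
States satisfying AX (¬locked ∧ valid): {st1, st4}.

{st1, st4}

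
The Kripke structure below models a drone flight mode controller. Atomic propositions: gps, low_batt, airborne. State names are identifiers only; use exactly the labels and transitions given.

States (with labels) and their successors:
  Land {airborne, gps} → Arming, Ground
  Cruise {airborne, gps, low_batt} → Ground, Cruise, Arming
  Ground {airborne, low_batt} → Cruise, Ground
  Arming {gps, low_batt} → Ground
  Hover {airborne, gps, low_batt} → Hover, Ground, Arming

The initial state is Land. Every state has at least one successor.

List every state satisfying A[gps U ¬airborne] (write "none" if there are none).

{Arming}

States satisfying gps: {Land, Cruise, Arming, Hover}.
States satisfying ¬airborne: {Arming}.
States satisfying A[gps U ¬airborne]: {Arming}.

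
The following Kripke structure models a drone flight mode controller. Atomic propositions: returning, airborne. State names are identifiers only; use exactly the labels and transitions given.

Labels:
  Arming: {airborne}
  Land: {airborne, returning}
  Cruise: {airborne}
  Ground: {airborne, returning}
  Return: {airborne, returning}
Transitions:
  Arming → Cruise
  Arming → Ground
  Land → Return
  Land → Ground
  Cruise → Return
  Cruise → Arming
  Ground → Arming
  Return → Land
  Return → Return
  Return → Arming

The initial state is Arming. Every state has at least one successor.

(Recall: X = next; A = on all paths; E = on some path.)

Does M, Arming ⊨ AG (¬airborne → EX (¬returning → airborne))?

States satisfying ¬airborne → EX (¬returning → airborne): {Arming, Land, Cruise, Ground, Return}.
States satisfying AG (¬airborne → EX (¬returning → airborne)): {Arming, Land, Cruise, Ground, Return}.
Every state reachable from Arming satisfies ¬airborne → EX (¬returning → airborne).
Arming ∈ Sat(AG (¬airborne → EX (¬returning → airborne))).

Yes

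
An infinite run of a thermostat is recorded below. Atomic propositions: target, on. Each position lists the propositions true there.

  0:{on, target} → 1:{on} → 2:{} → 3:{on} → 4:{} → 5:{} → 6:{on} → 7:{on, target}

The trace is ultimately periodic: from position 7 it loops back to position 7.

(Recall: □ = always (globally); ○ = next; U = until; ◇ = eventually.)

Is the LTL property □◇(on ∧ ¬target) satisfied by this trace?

No

◇(on ∧ ¬target) must hold at every position from 0 onward. It fails at position 7, so □◇(on ∧ ¬target) is false.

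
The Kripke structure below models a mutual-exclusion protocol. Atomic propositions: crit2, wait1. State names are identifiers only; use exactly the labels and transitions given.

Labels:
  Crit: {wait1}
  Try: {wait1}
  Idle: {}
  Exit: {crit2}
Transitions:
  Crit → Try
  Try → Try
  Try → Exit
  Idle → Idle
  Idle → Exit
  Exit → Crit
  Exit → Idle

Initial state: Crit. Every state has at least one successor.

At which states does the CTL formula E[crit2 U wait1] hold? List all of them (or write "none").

States satisfying crit2: {Exit}.
States satisfying wait1: {Crit, Try}.
States satisfying E[crit2 U wait1]: {Crit, Try, Exit}.

{Crit, Try, Exit}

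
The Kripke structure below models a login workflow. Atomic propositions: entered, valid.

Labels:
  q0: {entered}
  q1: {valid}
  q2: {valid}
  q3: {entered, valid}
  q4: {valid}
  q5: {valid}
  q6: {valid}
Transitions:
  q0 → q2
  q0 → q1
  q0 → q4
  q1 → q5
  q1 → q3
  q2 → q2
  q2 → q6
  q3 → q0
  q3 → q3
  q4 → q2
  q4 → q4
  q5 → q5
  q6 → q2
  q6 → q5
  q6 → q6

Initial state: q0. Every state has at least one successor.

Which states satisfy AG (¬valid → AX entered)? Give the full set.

States satisfying ¬valid → AX entered: {q1, q2, q3, q4, q5, q6}.
States satisfying AG (¬valid → AX entered): {q2, q4, q5, q6}.

{q2, q4, q5, q6}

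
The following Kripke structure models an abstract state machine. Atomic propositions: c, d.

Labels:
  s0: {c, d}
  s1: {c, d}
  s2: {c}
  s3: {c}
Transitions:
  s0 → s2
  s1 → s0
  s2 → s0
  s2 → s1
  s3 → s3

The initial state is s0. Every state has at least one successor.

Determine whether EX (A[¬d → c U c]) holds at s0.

Satisfied

States satisfying A[¬d → c U c]: {s0, s1, s2, s3}.
States satisfying EX (A[¬d → c U c]): {s0, s1, s2, s3}.
s0 ∈ Sat(EX (A[¬d → c U c])).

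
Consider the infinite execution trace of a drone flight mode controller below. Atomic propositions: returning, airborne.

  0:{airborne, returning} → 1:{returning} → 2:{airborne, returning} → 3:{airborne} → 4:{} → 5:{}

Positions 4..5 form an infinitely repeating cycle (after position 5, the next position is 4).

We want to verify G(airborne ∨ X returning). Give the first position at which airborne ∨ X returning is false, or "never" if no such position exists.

Check airborne ∨ X returning at each position in order: 0 ✓, 1 ✓, 2 ✓, 3 ✓.
At position 4 the labels are {} and the next position 5 has {}, so airborne ∨ X returning is false there. This is the first violation.

4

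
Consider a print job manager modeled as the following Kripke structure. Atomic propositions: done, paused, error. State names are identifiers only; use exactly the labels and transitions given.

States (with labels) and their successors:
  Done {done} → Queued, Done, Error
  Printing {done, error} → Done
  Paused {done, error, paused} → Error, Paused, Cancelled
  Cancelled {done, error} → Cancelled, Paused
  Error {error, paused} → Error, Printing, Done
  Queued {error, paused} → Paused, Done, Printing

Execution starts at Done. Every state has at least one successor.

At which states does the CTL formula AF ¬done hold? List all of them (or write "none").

States satisfying ¬done: {Error, Queued}.
States satisfying AF ¬done: {Error, Queued}.

{Error, Queued}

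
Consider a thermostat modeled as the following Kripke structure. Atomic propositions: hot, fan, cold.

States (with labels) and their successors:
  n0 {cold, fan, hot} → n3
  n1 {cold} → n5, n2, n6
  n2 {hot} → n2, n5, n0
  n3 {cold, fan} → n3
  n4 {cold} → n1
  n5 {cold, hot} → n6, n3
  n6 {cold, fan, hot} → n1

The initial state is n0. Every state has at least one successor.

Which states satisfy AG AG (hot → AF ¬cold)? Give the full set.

{n3}

States satisfying AG (hot → AF ¬cold): {n3}.
States satisfying AG AG (hot → AF ¬cold): {n3}.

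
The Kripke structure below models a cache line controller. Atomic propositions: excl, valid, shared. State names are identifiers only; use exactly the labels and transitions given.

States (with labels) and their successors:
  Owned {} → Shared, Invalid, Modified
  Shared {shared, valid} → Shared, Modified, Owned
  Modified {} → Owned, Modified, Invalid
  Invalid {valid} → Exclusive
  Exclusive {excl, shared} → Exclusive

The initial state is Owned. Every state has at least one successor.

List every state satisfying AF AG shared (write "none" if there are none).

States satisfying AG shared: {Exclusive}.
States satisfying AF AG shared: {Invalid, Exclusive}.

{Invalid, Exclusive}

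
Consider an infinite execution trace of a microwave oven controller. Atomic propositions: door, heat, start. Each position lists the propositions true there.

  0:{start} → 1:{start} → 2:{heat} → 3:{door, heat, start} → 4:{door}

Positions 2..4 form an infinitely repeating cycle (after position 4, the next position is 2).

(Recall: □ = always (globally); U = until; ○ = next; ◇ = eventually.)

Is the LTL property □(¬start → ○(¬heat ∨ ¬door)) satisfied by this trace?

¬start → ○(¬heat ∨ ¬door) must hold at every position from 0 onward. It fails at position 2, so □(¬start → ○(¬heat ∨ ¬door)) is false.
Positions where ¬start holds: 2, 4.
Check ○(¬heat ∨ ¬door) at each: 2→fails, 4→ok.

No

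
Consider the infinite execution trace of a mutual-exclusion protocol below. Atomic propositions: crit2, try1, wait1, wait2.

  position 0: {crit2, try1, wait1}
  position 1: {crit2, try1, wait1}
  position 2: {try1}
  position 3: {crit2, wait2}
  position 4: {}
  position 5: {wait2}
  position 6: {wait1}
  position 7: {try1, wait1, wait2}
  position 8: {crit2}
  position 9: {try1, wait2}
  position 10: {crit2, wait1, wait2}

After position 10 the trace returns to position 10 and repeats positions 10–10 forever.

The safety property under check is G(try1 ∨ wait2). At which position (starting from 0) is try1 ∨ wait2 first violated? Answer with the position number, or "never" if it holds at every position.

4

Check try1 ∨ wait2 at each position in order: 0 ✓, 1 ✓, 2 ✓, 3 ✓.
At position 4 the labels are {}, so try1 ∨ wait2 is false there. This is the first violation.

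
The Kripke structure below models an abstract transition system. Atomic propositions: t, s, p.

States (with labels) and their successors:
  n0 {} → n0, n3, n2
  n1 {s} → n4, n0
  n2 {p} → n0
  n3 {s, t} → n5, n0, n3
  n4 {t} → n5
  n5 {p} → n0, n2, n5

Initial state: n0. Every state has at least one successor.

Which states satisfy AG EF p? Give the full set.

{n0, n1, n2, n3, n4, n5}

States satisfying EF p: {n0, n1, n2, n3, n4, n5}.
States satisfying AG EF p: {n0, n1, n2, n3, n4, n5}.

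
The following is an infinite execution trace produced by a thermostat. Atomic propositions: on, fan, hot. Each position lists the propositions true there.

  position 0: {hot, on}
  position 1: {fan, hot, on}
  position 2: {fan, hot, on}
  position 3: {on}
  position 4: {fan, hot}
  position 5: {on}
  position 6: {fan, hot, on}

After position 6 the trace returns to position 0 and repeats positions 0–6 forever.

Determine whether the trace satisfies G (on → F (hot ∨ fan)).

Holds

on → F (hot ∨ fan) holds at every position 0..6, and those are all positions ever visited, so G (on → F (hot ∨ fan)) holds.
Positions where on holds: 0, 1, 2, 3, 5, 6.
Check F (hot ∨ fan) at each: 0→ok, 1→ok, 2→ok, 3→ok, 5→ok, 6→ok.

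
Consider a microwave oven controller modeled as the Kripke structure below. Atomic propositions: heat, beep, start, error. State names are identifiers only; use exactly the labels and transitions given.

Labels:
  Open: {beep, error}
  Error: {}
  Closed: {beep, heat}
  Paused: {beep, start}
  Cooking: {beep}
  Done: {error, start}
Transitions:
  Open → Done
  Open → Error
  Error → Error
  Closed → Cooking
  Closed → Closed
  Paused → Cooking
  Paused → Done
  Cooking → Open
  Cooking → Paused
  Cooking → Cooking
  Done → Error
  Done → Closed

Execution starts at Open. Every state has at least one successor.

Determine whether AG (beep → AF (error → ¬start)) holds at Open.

States satisfying beep → AF (error → ¬start): {Open, Error, Closed, Paused, Cooking, Done}.
States satisfying AG (beep → AF (error → ¬start)): {Open, Error, Closed, Paused, Cooking, Done}.
Every state reachable from Open satisfies beep → AF (error → ¬start).
Open ∈ Sat(AG (beep → AF (error → ¬start))).

Yes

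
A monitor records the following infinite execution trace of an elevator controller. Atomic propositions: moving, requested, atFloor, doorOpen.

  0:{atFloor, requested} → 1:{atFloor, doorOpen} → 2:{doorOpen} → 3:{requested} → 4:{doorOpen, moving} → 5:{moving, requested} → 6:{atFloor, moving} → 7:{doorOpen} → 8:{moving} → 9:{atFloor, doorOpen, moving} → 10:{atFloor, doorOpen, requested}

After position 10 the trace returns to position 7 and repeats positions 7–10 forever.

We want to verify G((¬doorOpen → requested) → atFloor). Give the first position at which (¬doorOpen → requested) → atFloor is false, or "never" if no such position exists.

Check (¬doorOpen → requested) → atFloor at each position in order: 0 ✓, 1 ✓.
At position 2 the labels are {doorOpen}, so (¬doorOpen → requested) → atFloor is false there. This is the first violation.

2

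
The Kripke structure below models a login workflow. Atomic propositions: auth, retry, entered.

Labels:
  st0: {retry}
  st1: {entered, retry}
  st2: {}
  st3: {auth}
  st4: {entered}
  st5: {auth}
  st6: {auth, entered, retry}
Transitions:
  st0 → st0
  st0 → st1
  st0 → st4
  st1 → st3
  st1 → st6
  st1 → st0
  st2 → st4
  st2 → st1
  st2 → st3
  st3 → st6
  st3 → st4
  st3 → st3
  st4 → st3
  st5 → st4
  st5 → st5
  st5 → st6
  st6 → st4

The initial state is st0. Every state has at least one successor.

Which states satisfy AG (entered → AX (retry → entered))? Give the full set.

{st3, st4, st5, st6}

States satisfying entered → AX (retry → entered): {st0, st2, st3, st4, st5, st6}.
States satisfying AG (entered → AX (retry → entered)): {st3, st4, st5, st6}.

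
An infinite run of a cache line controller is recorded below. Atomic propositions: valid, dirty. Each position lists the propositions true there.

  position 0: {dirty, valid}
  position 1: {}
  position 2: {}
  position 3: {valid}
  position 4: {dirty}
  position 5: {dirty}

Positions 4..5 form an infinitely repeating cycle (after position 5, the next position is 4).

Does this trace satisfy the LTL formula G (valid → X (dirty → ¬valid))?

Satisfied

valid → X (dirty → ¬valid) holds at every position 0..5, and those are all positions ever visited, so G (valid → X (dirty → ¬valid)) holds.
Positions where valid holds: 0, 3.
Check X (dirty → ¬valid) at each: 0→ok, 3→ok.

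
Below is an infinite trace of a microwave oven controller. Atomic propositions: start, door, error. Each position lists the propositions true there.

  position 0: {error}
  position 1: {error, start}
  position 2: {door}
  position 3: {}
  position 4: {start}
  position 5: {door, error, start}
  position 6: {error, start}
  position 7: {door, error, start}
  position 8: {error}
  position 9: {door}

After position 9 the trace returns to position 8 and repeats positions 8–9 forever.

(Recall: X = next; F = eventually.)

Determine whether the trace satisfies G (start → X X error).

Does not hold

start → X X error must hold at every position from 0 onward. It fails at position 1, so G (start → X X error) is false.
Positions where start holds: 1, 4, 5, 6, 7.
Check X X error at each: 1→fails, 4→ok, 5→ok, 6→ok, 7→fails.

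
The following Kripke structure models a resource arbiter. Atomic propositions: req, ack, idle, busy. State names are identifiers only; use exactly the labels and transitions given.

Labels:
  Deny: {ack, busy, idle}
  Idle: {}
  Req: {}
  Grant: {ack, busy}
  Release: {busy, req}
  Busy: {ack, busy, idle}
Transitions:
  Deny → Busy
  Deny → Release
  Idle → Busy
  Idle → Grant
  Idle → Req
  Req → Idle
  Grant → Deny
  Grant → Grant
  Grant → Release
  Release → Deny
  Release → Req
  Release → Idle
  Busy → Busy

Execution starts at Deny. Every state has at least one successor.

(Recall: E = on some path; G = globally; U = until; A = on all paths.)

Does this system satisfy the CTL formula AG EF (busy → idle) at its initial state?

Holds

States satisfying EF (busy → idle): {Deny, Idle, Req, Grant, Release, Busy}.
States satisfying AG EF (busy → idle): {Deny, Idle, Req, Grant, Release, Busy}.
Every state reachable from Deny satisfies EF (busy → idle).
Deny ∈ Sat(AG EF (busy → idle)).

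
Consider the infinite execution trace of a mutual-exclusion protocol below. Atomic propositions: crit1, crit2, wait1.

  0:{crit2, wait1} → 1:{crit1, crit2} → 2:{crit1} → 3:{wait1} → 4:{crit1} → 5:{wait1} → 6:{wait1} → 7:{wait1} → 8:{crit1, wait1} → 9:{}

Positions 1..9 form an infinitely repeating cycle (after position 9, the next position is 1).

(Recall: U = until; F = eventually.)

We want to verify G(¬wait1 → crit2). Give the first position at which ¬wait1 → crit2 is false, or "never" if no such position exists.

2

Check ¬wait1 → crit2 at each position in order: 0 ✓, 1 ✓.
At position 2 the labels are {crit1}, so ¬wait1 → crit2 is false there. This is the first violation.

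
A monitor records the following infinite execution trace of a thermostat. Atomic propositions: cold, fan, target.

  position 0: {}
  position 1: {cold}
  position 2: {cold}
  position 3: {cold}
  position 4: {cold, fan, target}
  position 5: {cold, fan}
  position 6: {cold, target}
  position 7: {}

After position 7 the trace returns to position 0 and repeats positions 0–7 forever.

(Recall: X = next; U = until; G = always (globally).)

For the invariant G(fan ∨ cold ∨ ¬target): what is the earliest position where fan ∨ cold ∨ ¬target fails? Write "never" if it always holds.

fan ∨ cold ∨ ¬target holds at every position 0..7, and those are all the positions the trace ever visits, so the invariant G(fan ∨ cold ∨ ¬target) is never violated.

never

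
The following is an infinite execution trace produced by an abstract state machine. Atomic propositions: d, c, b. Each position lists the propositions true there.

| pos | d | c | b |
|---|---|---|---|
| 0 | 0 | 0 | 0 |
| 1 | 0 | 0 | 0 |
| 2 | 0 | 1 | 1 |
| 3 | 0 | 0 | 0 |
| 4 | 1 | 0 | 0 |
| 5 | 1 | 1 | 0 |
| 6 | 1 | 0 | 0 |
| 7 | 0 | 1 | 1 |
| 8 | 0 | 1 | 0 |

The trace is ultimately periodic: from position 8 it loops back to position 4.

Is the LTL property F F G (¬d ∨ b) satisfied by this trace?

Does not hold

F G (¬d ∨ b) is false at every position 0..8, so it never becomes true and F F G (¬d ∨ b) fails.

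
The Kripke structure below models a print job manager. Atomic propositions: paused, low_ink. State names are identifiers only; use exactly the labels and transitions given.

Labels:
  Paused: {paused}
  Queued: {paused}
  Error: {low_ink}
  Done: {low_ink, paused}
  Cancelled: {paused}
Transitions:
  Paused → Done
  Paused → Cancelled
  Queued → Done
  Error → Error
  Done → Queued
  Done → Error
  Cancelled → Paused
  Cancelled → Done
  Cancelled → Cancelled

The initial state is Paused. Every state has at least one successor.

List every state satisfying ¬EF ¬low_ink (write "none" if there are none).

{Error}

States satisfying ¬low_ink: {Paused, Queued, Cancelled}.
States satisfying EF ¬low_ink: {Paused, Queued, Done, Cancelled}.
States satisfying ¬EF ¬low_ink: {Error}.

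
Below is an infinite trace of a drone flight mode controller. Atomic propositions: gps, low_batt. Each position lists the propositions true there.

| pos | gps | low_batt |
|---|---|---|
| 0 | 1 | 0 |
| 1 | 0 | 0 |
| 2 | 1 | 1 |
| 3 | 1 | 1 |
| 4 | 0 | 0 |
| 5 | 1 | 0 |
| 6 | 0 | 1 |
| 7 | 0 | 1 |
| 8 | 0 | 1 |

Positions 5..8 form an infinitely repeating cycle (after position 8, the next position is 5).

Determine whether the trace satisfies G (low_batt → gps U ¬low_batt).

Does not hold

low_batt → gps U ¬low_batt must hold at every position from 0 onward. It fails at position 6, so G (low_batt → gps U ¬low_batt) is false.
Positions where low_batt holds: 2, 3, 6, 7, 8.
Check gps U ¬low_batt at each: 2→ok, 3→ok, 6→fails, 7→fails, 8→fails.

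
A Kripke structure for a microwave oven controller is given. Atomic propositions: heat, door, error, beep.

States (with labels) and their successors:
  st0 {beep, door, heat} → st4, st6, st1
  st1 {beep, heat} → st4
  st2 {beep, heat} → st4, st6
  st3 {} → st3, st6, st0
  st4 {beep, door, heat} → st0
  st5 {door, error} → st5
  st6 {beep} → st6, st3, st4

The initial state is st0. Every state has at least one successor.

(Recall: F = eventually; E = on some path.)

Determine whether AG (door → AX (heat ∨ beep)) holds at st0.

Holds

States satisfying door → AX (heat ∨ beep): {st0, st1, st2, st3, st4, st6}.
States satisfying AG (door → AX (heat ∨ beep)): {st0, st1, st2, st3, st4, st6}.
Every state reachable from st0 satisfies door → AX (heat ∨ beep).
st0 ∈ Sat(AG (door → AX (heat ∨ beep))).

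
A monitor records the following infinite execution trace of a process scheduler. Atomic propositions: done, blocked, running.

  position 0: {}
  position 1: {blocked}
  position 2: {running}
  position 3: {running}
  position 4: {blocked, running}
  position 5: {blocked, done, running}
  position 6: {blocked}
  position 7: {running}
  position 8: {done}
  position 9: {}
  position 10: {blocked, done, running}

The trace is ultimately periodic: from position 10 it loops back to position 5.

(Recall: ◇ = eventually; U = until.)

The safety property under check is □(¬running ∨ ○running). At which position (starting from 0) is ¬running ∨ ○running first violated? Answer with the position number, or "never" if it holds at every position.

5

Check ¬running ∨ ○running at each position in order: 0 ✓, 1 ✓, 2 ✓, 3 ✓, 4 ✓.
At position 5 the labels are {blocked, done, running} and the next position 6 has {blocked}, so ¬running ∨ ○running is false there. This is the first violation.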